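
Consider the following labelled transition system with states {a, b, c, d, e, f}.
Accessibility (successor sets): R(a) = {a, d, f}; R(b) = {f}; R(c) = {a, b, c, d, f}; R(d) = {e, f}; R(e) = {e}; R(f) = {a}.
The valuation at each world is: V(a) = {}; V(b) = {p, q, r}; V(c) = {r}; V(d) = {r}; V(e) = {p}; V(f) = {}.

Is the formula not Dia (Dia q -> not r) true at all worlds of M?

No

Recall that Dia ψ holds at a world iff ψ holds at some accessible world.
Let φ = not Dia (Dia q -> not r). Evaluate φ at each world:
  a (successors {a, d, f}): φ is false.
  b (successors {f}): φ is false.
  c (successors {a, b, c, d, f}): φ is false.
  d (successors {e, f}): φ is false.
  e (successors {e}): φ is false.
  f (successors {a}): φ is false.
Detail at a (counterexample):
  At a: Dia (Dia q -> not r) is true, so not Dia (Dia q -> not r) is false.
    At a: Dia (Dia q -> not r) requires Dia q -> not r at some successor in {a, d, f}.
      Dia q -> not r holds at a, so Dia (Dia q -> not r) is true at a.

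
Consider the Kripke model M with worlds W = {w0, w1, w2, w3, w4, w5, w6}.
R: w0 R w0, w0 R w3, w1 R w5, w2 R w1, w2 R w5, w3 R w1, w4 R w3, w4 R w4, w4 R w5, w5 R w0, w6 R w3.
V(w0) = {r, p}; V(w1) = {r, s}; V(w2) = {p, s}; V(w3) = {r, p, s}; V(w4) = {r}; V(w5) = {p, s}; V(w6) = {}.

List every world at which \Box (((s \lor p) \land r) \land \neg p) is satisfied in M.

Recall that \Box ψ holds at a world iff ψ holds at every accessible world, and \Diamond ψ holds iff ψ holds at some accessible world.
Let φ = \Box (((s \lor p) \land r) \land \neg p). Evaluate φ at each world:
  w0 (successors {w0, w3}): φ is false.
  w1 (successors {w5}): φ is false.
  w2 (successors {w1, w5}): φ is false.
  w3 (successors {w1}): φ is true.
  w4 (successors {w3, w4, w5}): φ is false.
  w5 (successors {w0}): φ is false.
  w6 (successors {w3}): φ is false.
For instance, at w1:
  At w1: \Box (((s \lor p) \land r) \land \neg p) requires ((s \lor p) \land r) \land \neg p at every successor {w5}.
    ((s \lor p) \land r) \land \neg p fails at w5, so \Box (((s \lor p) \land r) \land \neg p) is false at w1.
Satisfying worlds: {w3}

w3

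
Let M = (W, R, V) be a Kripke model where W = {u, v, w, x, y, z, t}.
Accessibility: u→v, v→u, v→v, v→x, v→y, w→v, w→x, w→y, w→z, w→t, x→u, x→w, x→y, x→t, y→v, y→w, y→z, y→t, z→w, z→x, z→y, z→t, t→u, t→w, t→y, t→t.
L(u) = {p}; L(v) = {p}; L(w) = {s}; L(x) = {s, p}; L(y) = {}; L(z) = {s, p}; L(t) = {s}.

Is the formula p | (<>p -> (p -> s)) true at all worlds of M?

Yes

Let φ = p | (<>p -> (p -> s)). Evaluate φ at each world:
  u (successors {v}): φ is true.
  v (successors {u, v, x, y}): φ is true.
  w (successors {v, x, y, z, t}): φ is true.
  x (successors {u, w, y, t}): φ is true.
  y (successors {v, w, z, t}): φ is true.
  z (successors {w, x, y, t}): φ is true.
  t (successors {u, w, y, t}): φ is true.
For instance, at v:
  At v: p is true, <>p -> (p -> s) is false, so p | (<>p -> (p -> s)) is true.
    At v: <>p is true, p -> s is false, so <>p -> (p -> s) is false.
      At v: <>p requires p at some successor in {u, v, x, y}.
        p holds at u, so <>p is true at v.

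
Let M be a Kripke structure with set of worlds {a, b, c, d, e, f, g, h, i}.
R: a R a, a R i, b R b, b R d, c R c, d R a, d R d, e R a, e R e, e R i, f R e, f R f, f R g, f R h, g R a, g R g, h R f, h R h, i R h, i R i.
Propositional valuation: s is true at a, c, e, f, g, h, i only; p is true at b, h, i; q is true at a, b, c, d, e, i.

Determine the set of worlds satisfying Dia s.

a, c, d, e, f, g, h, i

Let φ = Dia s. Evaluate φ at each world:
  a (successors {a, i}): φ is true.
  b (successors {b, d}): φ is false.
  c (successors {c}): φ is true.
  d (successors {a, d}): φ is true.
  e (successors {a, e, i}): φ is true.
  f (successors {e, f, g, h}): φ is true.
  g (successors {a, g}): φ is true.
  h (successors {f, h}): φ is true.
  i (successors {h, i}): φ is true.
For instance, at e:
  At e: Dia s requires s at some successor in {a, e, i}.
    s holds at a, so Dia s is true at e.
Satisfying worlds: {a, c, d, e, f, g, h, i}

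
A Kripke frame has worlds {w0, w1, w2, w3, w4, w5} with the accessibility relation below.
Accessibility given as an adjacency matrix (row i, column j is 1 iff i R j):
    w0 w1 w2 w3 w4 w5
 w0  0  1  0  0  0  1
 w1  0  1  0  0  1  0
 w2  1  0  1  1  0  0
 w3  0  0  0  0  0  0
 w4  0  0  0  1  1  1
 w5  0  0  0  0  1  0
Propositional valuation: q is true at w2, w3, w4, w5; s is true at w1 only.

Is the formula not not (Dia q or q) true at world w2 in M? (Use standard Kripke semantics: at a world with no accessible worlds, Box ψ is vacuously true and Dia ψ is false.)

At w2: not (Dia q or q) is false, so not not (Dia q or q) is true.
  At w2: Dia q or q is true, so not (Dia q or q) is false.
    At w2: Dia q is true, q is true, so Dia q or q is true.
      At w2: Dia q requires q at some successor in {w0, w2, w3}.
        q holds at w2, so Dia q is true at w2.

Yes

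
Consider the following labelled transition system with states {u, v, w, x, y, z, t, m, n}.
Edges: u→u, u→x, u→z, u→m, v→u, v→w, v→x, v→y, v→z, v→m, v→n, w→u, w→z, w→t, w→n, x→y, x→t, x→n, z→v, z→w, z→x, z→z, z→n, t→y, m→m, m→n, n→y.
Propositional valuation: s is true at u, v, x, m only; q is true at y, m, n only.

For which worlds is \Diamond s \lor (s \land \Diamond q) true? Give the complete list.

u, v, w, x, z, m

Let φ = \Diamond s \lor (s \land \Diamond q). Evaluate φ at each world:
  u (successors {u, x, z, m}): φ is true.
  v (successors {u, w, x, y, z, m, n}): φ is true.
  w (successors {u, z, t, n}): φ is true.
  x (successors {y, t, n}): φ is true.
  y (successors ∅): φ is false.
  z (successors {v, w, x, z, n}): φ is true.
  t (successors {y}): φ is false.
  m (successors {m, n}): φ is true.
  n (successors {y}): φ is false.
For instance, at n:
  At n: \Diamond s is false, s \land \Diamond q is false, so \Diamond s \lor (s \land \Diamond q) is false.
    At n: \Diamond s requires s at some successor in {y}.
      At y: s is false.
    So \Diamond s is false at n.
    At n: s is false, \Diamond q is true, so s \land \Diamond q is false.
      At n: \Diamond q requires q at some successor in {y}.
        q holds at y, so \Diamond q is true at n.
Satisfying worlds: {u, v, w, x, z, m}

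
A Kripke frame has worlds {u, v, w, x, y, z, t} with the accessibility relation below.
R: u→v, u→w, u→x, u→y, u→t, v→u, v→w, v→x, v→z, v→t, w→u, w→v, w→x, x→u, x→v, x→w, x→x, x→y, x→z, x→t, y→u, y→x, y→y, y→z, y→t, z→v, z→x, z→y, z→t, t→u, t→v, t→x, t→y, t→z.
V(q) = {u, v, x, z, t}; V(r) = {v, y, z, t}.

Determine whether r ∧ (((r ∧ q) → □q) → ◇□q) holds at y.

At y: r is true, ((r ∧ q) → □q) → ◇□q is false, so r ∧ (((r ∧ q) → □q) → ◇□q) is false.
  At y: (r ∧ q) → □q is true, ◇□q is false, so ((r ∧ q) → □q) → ◇□q is false.
    At y: r ∧ q is false, □q is false, so (r ∧ q) → □q is true.
      At y: □q requires q at every successor {u, x, y, z, t}.
        q fails at y, so □q is false at y.
    At y: ◇□q requires □q at some successor in {u, x, y, z, t}.
      At u: □q is false.
      At x: □q is false.
      At y: □q is false.
      At z: □q is false.
      At t: □q is false.
    So ◇□q is false at y.

No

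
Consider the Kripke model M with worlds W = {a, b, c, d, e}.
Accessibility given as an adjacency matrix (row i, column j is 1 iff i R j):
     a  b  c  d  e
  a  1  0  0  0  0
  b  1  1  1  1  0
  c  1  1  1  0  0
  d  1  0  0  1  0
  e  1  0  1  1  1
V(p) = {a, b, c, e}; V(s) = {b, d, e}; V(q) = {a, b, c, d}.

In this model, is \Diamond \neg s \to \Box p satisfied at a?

Recall that \Box ψ holds at a world iff ψ holds at every accessible world, and \Diamond ψ holds iff ψ holds at some accessible world.
At a: \Diamond \neg s is true, \Box p is true, so \Diamond \neg s \to \Box p is true.
  At a: \Diamond \neg s requires \neg s at some successor in {a}.
    \neg s holds at a, so \Diamond \neg s is true at a.
  At a: \Box p requires p at every successor {a}.
    At a: p is true.
  So \Box p is true at a.

Yes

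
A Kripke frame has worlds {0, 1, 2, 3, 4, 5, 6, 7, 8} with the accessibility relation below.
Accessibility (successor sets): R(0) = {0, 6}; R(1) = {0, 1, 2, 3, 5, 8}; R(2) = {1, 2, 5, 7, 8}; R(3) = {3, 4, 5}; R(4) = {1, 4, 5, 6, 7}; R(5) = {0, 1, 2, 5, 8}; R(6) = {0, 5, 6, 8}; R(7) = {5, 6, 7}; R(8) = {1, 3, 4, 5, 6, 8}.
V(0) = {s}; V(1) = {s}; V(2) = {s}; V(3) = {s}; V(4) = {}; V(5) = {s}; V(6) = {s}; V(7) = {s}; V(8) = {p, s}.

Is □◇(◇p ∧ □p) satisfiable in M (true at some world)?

Recall that □ψ holds at a world iff ψ holds at every accessible world, and ◇ψ holds iff ψ holds at some accessible world.
Let φ = □◇(◇p ∧ □p). Evaluate φ at each world:
  0 (successors {0, 6}): φ is false.
  1 (successors {0, 1, 2, 3, 5, 8}): φ is false.
  2 (successors {1, 2, 5, 7, 8}): φ is false.
  3 (successors {3, 4, 5}): φ is false.
  4 (successors {1, 4, 5, 6, 7}): φ is false.
  5 (successors {0, 1, 2, 5, 8}): φ is false.
  6 (successors {0, 5, 6, 8}): φ is false.
  7 (successors {5, 6, 7}): φ is false.
  8 (successors {1, 3, 4, 5, 6, 8}): φ is false.
For instance, at 5:
  At 5: □◇(◇p ∧ □p) requires ◇(◇p ∧ □p) at every successor {0, 1, 2, 5, 8}.
    ◇(◇p ∧ □p) fails at 0, so □◇(◇p ∧ □p) is false at 5.
      At 0: ◇(◇p ∧ □p) requires ◇p ∧ □p at some successor in {0, 6}.
        At 0: ◇p ∧ □p is false.
        At 6: ◇p ∧ □p is false.
      So ◇(◇p ∧ □p) is false at 0.

No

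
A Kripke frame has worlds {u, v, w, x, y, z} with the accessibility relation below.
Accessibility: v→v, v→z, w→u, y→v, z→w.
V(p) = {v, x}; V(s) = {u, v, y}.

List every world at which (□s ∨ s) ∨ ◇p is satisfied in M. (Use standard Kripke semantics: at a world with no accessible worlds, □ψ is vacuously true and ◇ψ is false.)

u, v, w, x, y

Recall that □ψ holds at a world iff ψ holds at every accessible world, and ◇ψ holds iff ψ holds at some accessible world.
Let φ = (□s ∨ s) ∨ ◇p. Evaluate φ at each world:
  u (successors ∅): φ is true.
  v (successors {v, z}): φ is true.
  w (successors {u}): φ is true.
  x (successors ∅): φ is true.
  y (successors {v}): φ is true.
  z (successors {w}): φ is false.
For instance, at z:
  At z: □s ∨ s is false, ◇p is false, so (□s ∨ s) ∨ ◇p is false.
    At z: □s is false, s is false, so □s ∨ s is false.
      At z: □s requires s at every successor {w}.
        s fails at w, so □s is false at z.
    At z: ◇p requires p at some successor in {w}.
      At w: p is false.
    So ◇p is false at z.
Satisfying worlds: {u, v, w, x, y}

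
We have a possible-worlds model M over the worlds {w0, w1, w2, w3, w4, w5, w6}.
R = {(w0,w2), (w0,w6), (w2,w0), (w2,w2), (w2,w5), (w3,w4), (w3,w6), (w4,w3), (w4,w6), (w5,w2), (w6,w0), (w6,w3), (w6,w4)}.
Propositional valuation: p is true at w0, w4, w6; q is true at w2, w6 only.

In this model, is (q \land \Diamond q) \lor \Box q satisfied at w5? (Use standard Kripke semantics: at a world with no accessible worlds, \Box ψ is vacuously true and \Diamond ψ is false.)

Recall that \Box ψ holds at a world iff ψ holds at every accessible world, and \Diamond ψ holds iff ψ holds at some accessible world.
At w5: q \land \Diamond q is false, \Box q is true, so (q \land \Diamond q) \lor \Box q is true.
  At w5: q is false, \Diamond q is true, so q \land \Diamond q is false.
    At w5: \Diamond q requires q at some successor in {w2}.
      q holds at w2, so \Diamond q is true at w5.
  At w5: \Box q requires q at every successor {w2}.
    At w2: q is true.
  So \Box q is true at w5.

Yes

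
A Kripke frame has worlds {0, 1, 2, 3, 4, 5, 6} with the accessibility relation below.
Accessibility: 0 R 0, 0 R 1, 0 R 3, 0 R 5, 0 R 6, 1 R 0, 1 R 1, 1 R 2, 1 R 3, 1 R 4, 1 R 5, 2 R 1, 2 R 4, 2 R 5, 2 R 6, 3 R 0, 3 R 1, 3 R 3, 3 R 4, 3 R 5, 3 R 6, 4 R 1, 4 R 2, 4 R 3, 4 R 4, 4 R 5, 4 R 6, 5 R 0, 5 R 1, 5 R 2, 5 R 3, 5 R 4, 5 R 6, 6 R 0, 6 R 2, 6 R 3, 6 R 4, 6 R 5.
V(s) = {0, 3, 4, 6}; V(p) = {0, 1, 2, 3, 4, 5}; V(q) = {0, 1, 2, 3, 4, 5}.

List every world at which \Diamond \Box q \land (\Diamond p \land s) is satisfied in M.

Let φ = \Diamond \Box q \land (\Diamond p \land s). Evaluate φ at each world:
  0 (successors {0, 1, 3, 5, 6}): φ is true.
  1 (successors {0, 1, 2, 3, 4, 5}): φ is false.
  2 (successors {1, 4, 5, 6}): φ is false.
  3 (successors {0, 1, 3, 4, 5, 6}): φ is true.
  4 (successors {1, 2, 3, 4, 5, 6}): φ is true.
  5 (successors {0, 1, 2, 3, 4, 6}): φ is false.
  6 (successors {0, 2, 3, 4, 5}): φ is false.
For instance, at 3:
  At 3: \Diamond \Box q is true, \Diamond p \land s is true, so \Diamond \Box q \land (\Diamond p \land s) is true.
    At 3: \Diamond \Box q requires \Box q at some successor in {0, 1, 3, 4, 5, 6}.
      \Box q holds at 1, so \Diamond \Box q is true at 3.
    At 3: \Diamond p is true, s is true, so \Diamond p \land s is true.
      At 3: \Diamond p requires p at some successor in {0, 1, 3, 4, 5, 6}.
        p holds at 0, so \Diamond p is true at 3.
Satisfying worlds: {0, 3, 4}

0, 3, 4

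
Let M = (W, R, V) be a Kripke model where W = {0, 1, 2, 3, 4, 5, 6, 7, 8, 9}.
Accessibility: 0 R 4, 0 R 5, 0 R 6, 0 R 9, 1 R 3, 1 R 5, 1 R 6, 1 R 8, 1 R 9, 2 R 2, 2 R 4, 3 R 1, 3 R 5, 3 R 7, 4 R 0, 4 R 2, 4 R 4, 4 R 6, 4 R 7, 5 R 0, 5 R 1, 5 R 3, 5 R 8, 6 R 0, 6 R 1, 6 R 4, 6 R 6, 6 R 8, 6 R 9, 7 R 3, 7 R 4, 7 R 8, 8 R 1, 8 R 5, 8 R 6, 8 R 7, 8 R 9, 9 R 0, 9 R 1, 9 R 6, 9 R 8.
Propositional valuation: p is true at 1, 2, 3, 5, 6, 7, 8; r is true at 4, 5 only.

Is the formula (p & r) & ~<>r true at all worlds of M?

Let φ = (p & r) & ~<>r. Evaluate φ at each world:
  0 (successors {4, 5, 6, 9}): φ is false.
  1 (successors {3, 5, 6, 8, 9}): φ is false.
  2 (successors {2, 4}): φ is false.
  3 (successors {1, 5, 7}): φ is false.
  4 (successors {0, 2, 4, 6, 7}): φ is false.
  5 (successors {0, 1, 3, 8}): φ is true.
  6 (successors {0, 1, 4, 6, 8, 9}): φ is false.
  7 (successors {3, 4, 8}): φ is false.
  8 (successors {1, 5, 6, 7, 9}): φ is false.
  9 (successors {0, 1, 6, 8}): φ is false.
Detail at 0 (counterexample):
  At 0: p & r is false, ~<>r is false, so (p & r) & ~<>r is false.
    At 0: <>r is true, so ~<>r is false.
      At 0: <>r requires r at some successor in {4, 5, 6, 9}.
        r holds at 4, so <>r is true at 0.

No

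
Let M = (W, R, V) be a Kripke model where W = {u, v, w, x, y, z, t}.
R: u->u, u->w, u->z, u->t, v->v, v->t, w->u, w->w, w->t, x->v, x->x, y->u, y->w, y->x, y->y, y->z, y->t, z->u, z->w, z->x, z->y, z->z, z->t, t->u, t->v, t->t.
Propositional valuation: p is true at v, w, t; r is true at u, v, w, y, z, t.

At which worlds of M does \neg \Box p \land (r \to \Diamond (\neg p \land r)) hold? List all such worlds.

Recall that \Box ψ holds at a world iff ψ holds at every accessible world, and \Diamond ψ holds iff ψ holds at some accessible world.
Let φ = \neg \Box p \land (r \to \Diamond (\neg p \land r)). Evaluate φ at each world:
  u (successors {u, w, z, t}): φ is true.
  v (successors {v, t}): φ is false.
  w (successors {u, w, t}): φ is true.
  x (successors {v, x}): φ is true.
  y (successors {u, w, x, y, z, t}): φ is true.
  z (successors {u, w, x, y, z, t}): φ is true.
  t (successors {u, v, t}): φ is true.
For instance, at y:
  At y: \neg \Box p is true, r \to \Diamond (\neg p \land r) is true, so \neg \Box p \land (r \to \Diamond (\neg p \land r)) is true.
    At y: \Box p is false, so \neg \Box p is true.
      At y: \Box p requires p at every successor {u, w, x, y, z, t}.
        p fails at u, so \Box p is false at y.
    At y: r is true, \Diamond (\neg p \land r) is true, so r \to \Diamond (\neg p \land r) is true.
      At y: \Diamond (\neg p \land r) requires \neg p \land r at some successor in {u, w, x, y, z, t}.
        \neg p \land r holds at u, so \Diamond (\neg p \land r) is true at y.
Satisfying worlds: {u, w, x, y, z, t}

u, w, x, y, z, t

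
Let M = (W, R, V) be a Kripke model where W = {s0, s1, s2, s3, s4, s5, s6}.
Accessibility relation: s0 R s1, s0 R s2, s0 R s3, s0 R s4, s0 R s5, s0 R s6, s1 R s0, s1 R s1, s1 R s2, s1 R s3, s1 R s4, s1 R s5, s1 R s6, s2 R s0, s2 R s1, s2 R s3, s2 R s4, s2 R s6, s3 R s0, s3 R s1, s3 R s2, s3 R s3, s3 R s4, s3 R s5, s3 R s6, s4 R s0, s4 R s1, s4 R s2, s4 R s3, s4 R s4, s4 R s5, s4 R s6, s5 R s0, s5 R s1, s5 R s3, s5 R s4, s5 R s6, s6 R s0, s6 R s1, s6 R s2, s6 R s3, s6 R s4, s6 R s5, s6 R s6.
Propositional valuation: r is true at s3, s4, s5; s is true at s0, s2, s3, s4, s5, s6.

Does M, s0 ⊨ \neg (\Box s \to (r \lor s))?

No

At s0: \Box s \to (r \lor s) is true, so \neg (\Box s \to (r \lor s)) is false.
  At s0: \Box s is false, r \lor s is true, so \Box s \to (r \lor s) is true.
    At s0: \Box s requires s at every successor {s1, s2, s3, s4, s5, s6}.
      s fails at s1, so \Box s is false at s0.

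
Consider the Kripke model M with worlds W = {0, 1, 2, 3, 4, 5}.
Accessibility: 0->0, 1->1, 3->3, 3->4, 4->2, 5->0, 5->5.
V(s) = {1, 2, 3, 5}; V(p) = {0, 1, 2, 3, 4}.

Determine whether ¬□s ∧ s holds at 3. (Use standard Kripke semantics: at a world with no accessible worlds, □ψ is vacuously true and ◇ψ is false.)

Recall that □ψ holds at a world iff ψ holds at every accessible world, and ◇ψ holds iff ψ holds at some accessible world.
At 3: ¬□s is true, s is true, so ¬□s ∧ s is true.
  At 3: □s is false, so ¬□s is true.
    At 3: □s requires s at every successor {3, 4}.
      s fails at 4, so □s is false at 3.

Yes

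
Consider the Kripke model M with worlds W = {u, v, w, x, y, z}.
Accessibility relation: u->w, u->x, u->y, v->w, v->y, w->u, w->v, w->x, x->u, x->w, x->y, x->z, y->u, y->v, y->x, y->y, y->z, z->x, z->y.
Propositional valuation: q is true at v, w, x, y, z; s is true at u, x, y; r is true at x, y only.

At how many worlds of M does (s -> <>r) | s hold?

Recall that <>ψ holds at a world iff ψ holds at some accessible world.
Let φ = (s -> <>r) | s. Evaluate φ at each world:
  u (successors {w, x, y}): φ is true.
  v (successors {w, y}): φ is true.
  w (successors {u, v, x}): φ is true.
  x (successors {u, w, y, z}): φ is true.
  y (successors {u, v, x, y, z}): φ is true.
  z (successors {x, y}): φ is true.
For instance, at x:
  At x: s -> <>r is true, s is true, so (s -> <>r) | s is true.
    At x: s is true, <>r is true, so s -> <>r is true.
      At x: <>r requires r at some successor in {u, w, y, z}.
        r holds at y, so <>r is true at x.
Satisfying worlds: {u, v, w, x, y, z}

6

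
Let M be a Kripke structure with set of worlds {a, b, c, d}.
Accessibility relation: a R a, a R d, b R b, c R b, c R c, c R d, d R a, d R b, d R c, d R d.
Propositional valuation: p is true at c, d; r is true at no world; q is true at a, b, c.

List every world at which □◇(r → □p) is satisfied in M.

Recall that □ψ holds at a world iff ψ holds at every accessible world, and ◇ψ holds iff ψ holds at some accessible world.
Let φ = □◇(r → □p). Evaluate φ at each world:
  a (successors {a, d}): φ is true.
  b (successors {b}): φ is true.
  c (successors {b, c, d}): φ is true.
  d (successors {a, b, c, d}): φ is true.
For instance, at b:
  At b: □◇(r → □p) requires ◇(r → □p) at every successor {b}.
      At b: ◇(r → □p) requires r → □p at some successor in {b}.
        r → □p holds at b, so ◇(r → □p) is true at b.
  So □◇(r → □p) is true at b.
Satisfying worlds: {a, b, c, d}

a, b, c, d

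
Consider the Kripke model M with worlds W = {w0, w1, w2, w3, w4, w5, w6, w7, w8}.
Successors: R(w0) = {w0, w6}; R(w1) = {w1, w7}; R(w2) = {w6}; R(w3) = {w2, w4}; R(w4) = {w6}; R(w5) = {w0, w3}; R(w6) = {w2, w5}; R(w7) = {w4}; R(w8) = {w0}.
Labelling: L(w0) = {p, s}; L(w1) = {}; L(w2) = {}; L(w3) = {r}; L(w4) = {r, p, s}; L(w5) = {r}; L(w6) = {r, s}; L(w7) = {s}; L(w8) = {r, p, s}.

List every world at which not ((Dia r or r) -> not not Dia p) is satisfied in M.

Let φ = not ((Dia r or r) -> not not Dia p). Evaluate φ at each world:
  w0 (successors {w0, w6}): φ is false.
  w1 (successors {w1, w7}): φ is false.
  w2 (successors {w6}): φ is true.
  w3 (successors {w2, w4}): φ is false.
  w4 (successors {w6}): φ is true.
  w5 (successors {w0, w3}): φ is false.
  w6 (successors {w2, w5}): φ is true.
  w7 (successors {w4}): φ is false.
  w8 (successors {w0}): φ is false.
For instance, at w1:
  At w1: (Dia r or r) -> not not Dia p is true, so not ((Dia r or r) -> not not Dia p) is false.
    At w1: Dia r or r is false, not not Dia p is false, so (Dia r or r) -> not not Dia p is true.
      At w1: Dia r is false, r is false, so Dia r or r is false.
      At w1: not Dia p is true, so not not Dia p is false.
Satisfying worlds: {w2, w4, w6}

w2, w4, w6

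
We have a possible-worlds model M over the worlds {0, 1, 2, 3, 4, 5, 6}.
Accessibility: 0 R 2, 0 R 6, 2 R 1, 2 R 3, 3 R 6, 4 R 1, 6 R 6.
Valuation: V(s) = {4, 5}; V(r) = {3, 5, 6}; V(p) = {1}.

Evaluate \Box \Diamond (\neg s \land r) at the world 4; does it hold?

Recall that \Box ψ holds at a world iff ψ holds at every accessible world, and \Diamond ψ holds iff ψ holds at some accessible world.
At 4: \Box \Diamond (\neg s \land r) requires \Diamond (\neg s \land r) at every successor {1}.
  \Diamond (\neg s \land r) fails at 1, so \Box \Diamond (\neg s \land r) is false at 4.
    At 1: no accessible worlds, so \Diamond (\neg s \land r) is false.

No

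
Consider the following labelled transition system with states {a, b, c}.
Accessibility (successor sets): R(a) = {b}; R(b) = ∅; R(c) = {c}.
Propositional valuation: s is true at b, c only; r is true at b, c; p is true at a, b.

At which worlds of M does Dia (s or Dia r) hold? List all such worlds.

a, c

Let φ = Dia (s or Dia r). Evaluate φ at each world:
  a (successors {b}): φ is true.
  b (successors ∅): φ is false.
  c (successors {c}): φ is true.
For instance, at c:
  At c: Dia (s or Dia r) requires s or Dia r at some successor in {c}.
    s or Dia r holds at c, so Dia (s or Dia r) is true at c.
      At c: s is true, Dia r is true, so s or Dia r is true.
Satisfying worlds: {a, c}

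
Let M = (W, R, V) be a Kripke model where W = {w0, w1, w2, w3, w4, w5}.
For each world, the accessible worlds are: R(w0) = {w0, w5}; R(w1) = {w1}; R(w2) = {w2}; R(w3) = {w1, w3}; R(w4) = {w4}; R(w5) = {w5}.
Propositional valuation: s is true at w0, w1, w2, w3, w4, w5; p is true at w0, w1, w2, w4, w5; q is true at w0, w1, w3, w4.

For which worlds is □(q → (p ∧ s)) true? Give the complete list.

Let φ = □(q → (p ∧ s)). Evaluate φ at each world:
  w0 (successors {w0, w5}): φ is true.
  w1 (successors {w1}): φ is true.
  w2 (successors {w2}): φ is true.
  w3 (successors {w1, w3}): φ is false.
  w4 (successors {w4}): φ is true.
  w5 (successors {w5}): φ is true.
For instance, at w3:
  At w3: □(q → (p ∧ s)) requires q → (p ∧ s) at every successor {w1, w3}.
    q → (p ∧ s) fails at w3, so □(q → (p ∧ s)) is false at w3.
Satisfying worlds: {w0, w1, w2, w4, w5}

w0, w1, w2, w4, w5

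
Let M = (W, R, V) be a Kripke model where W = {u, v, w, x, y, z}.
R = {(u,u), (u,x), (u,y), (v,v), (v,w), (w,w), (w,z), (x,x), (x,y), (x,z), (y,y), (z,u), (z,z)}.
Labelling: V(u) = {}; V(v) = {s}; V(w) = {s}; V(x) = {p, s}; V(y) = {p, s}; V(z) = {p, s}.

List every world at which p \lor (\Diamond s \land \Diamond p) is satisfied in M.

u, w, x, y, z

Recall that \Diamond ψ holds at a world iff ψ holds at some accessible world.
Let φ = p \lor (\Diamond s \land \Diamond p). Evaluate φ at each world:
  u (successors {u, x, y}): φ is true.
  v (successors {v, w}): φ is false.
  w (successors {w, z}): φ is true.
  x (successors {x, y, z}): φ is true.
  y (successors {y}): φ is true.
  z (successors {u, z}): φ is true.
For instance, at v:
  At v: p is false, \Diamond s \land \Diamond p is false, so p \lor (\Diamond s \land \Diamond p) is false.
    At v: \Diamond s is true, \Diamond p is false, so \Diamond s \land \Diamond p is false.
      At v: \Diamond s requires s at some successor in {v, w}.
        s holds at v, so \Diamond s is true at v.
      At v: \Diamond p requires p at some successor in {v, w}.
        At v: p is false.
        At w: p is false.
      So \Diamond p is false at v.
Satisfying worlds: {u, w, x, y, z}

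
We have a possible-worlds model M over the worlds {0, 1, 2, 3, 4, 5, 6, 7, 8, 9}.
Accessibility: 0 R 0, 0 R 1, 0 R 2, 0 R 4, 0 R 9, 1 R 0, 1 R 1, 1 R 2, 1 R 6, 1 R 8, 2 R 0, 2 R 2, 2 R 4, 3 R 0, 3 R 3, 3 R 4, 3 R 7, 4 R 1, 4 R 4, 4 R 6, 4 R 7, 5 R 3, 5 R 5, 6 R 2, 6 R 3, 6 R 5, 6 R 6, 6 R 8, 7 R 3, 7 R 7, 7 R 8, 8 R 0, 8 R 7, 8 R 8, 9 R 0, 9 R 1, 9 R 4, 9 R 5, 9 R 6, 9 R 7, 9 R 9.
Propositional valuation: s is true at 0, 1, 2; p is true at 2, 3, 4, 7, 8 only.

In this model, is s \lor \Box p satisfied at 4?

At 4: s is false, \Box p is false, so s \lor \Box p is false.
  At 4: \Box p requires p at every successor {1, 4, 6, 7}.
    p fails at 1, so \Box p is false at 4.

No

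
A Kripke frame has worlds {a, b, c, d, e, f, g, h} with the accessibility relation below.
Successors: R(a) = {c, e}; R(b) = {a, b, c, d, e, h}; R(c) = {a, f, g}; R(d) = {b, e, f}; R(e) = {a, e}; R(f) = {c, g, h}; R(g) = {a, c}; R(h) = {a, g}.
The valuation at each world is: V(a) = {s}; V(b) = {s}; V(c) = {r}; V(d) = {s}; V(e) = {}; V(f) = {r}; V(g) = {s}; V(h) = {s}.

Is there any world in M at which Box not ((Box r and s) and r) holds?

Yes

Let φ = Box not ((Box r and s) and r). Evaluate φ at each world:
  a (successors {c, e}): φ is true.
  b (successors {a, b, c, d, e, h}): φ is true.
  c (successors {a, f, g}): φ is true.
  d (successors {b, e, f}): φ is true.
  e (successors {a, e}): φ is true.
  f (successors {c, g, h}): φ is true.
  g (successors {a, c}): φ is true.
  h (successors {a, g}): φ is true.
Detail at a (witness):
  At a: Box not ((Box r and s) and r) requires not ((Box r and s) and r) at every successor {c, e}.
      At c: (Box r and s) and r is false, so not ((Box r and s) and r) is true.
      At e: (Box r and s) and r is false, so not ((Box r and s) and r) is true.
  So Box not ((Box r and s) and r) is true at a.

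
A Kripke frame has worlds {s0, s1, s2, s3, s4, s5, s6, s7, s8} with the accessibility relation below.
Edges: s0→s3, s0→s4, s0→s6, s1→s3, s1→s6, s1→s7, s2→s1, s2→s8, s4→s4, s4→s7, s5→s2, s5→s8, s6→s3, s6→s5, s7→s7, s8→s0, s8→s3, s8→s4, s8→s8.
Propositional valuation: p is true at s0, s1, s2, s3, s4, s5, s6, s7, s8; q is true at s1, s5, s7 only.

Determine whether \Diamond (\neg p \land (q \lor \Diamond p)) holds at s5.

At s5: \Diamond (\neg p \land (q \lor \Diamond p)) requires \neg p \land (q \lor \Diamond p) at some successor in {s2, s8}.
  At s2: \neg p \land (q \lor \Diamond p) is false.
  At s8: \neg p \land (q \lor \Diamond p) is false.
So \Diamond (\neg p \land (q \lor \Diamond p)) is false at s5.

No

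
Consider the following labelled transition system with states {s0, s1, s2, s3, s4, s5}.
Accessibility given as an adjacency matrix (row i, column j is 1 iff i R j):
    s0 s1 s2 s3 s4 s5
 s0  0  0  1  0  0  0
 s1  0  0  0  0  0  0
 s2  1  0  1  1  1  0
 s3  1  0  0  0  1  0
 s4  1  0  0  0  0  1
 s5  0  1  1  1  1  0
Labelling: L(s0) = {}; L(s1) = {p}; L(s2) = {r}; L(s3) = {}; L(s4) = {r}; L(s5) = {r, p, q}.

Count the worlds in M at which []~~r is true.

2

Let φ = []~~r. Evaluate φ at each world:
  s0 (successors {s2}): φ is true.
  s1 (successors ∅): φ is true.
  s2 (successors {s0, s2, s3, s4}): φ is false.
  s3 (successors {s0, s4}): φ is false.
  s4 (successors {s0, s5}): φ is false.
  s5 (successors {s1, s2, s3, s4}): φ is false.
For instance, at s3:
  At s3: []~~r requires ~~r at every successor {s0, s4}.
    ~~r fails at s0, so []~~r is false at s3.
Satisfying worlds: {s0, s1}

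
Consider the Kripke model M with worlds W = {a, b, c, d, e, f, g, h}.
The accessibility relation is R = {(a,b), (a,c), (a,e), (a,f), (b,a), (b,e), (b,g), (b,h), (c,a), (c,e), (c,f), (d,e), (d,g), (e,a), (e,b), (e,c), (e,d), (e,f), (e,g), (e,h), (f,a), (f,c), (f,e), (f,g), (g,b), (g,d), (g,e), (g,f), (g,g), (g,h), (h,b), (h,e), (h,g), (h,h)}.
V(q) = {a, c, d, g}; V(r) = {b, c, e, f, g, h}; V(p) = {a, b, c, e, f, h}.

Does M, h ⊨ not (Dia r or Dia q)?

No

At h: Dia r or Dia q is true, so not (Dia r or Dia q) is false.
  At h: Dia r is true, Dia q is true, so Dia r or Dia q is true.
    At h: Dia r requires r at some successor in {b, e, g, h}.
      r holds at b, so Dia r is true at h.
    At h: Dia q requires q at some successor in {b, e, g, h}.
      q holds at g, so Dia q is true at h.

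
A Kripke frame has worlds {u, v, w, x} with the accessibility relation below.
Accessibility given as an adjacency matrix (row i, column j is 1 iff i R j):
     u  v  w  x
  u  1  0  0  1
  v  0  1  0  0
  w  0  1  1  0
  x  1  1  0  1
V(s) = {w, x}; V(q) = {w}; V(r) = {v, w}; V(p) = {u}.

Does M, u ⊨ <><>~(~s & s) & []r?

At u: <><>~(~s & s) is true, []r is false, so <><>~(~s & s) & []r is false.
  At u: <><>~(~s & s) requires <>~(~s & s) at some successor in {u, x}.
    <>~(~s & s) holds at u, so <><>~(~s & s) is true at u.
      At u: <>~(~s & s) requires ~(~s & s) at some successor in {u, x}.
        ~(~s & s) holds at u, so <>~(~s & s) is true at u.
  At u: []r requires r at every successor {u, x}.
    r fails at u, so []r is false at u.

No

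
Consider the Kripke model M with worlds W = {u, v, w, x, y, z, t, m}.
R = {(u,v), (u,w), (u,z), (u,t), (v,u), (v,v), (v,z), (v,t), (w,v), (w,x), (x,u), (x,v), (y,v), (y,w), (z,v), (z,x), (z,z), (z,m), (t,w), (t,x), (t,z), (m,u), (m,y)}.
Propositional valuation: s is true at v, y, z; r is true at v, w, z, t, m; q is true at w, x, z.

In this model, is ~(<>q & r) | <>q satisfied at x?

Yes

Recall that <>ψ holds at a world iff ψ holds at some accessible world.
At x: ~(<>q & r) is true, <>q is false, so ~(<>q & r) | <>q is true.
  At x: <>q & r is false, so ~(<>q & r) is true.
    At x: <>q is false, r is false, so <>q & r is false.
      At x: <>q requires q at some successor in {u, v}.
        At u: q is false.
        At v: q is false.
      So <>q is false at x.
  At x: <>q requires q at some successor in {u, v}.
    At u: q is false.
    At v: q is false.
  So <>q is false at x.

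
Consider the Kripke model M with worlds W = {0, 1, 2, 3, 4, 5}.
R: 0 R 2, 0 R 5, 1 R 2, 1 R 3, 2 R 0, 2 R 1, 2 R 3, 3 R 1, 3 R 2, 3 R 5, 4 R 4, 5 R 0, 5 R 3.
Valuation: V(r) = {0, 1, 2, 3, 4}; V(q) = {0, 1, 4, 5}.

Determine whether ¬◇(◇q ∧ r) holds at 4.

Recall that ◇ψ holds at a world iff ψ holds at some accessible world.
At 4: ◇(◇q ∧ r) is true, so ¬◇(◇q ∧ r) is false.
  At 4: ◇(◇q ∧ r) requires ◇q ∧ r at some successor in {4}.
    ◇q ∧ r holds at 4, so ◇(◇q ∧ r) is true at 4.
      At 4: ◇q is true, r is true, so ◇q ∧ r is true.

No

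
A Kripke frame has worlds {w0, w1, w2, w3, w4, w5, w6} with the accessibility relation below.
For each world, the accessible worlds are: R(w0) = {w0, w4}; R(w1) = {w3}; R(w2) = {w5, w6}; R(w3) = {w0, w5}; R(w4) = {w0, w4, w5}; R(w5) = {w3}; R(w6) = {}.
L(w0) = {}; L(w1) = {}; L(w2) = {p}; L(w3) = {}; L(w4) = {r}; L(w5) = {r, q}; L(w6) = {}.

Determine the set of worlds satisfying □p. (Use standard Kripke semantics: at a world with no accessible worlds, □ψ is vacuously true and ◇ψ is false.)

w6

Recall that □ψ holds at a world iff ψ holds at every accessible world, and ◇ψ holds iff ψ holds at some accessible world.
Let φ = □p. Evaluate φ at each world:
  w0 (successors {w0, w4}): φ is false.
  w1 (successors {w3}): φ is false.
  w2 (successors {w5, w6}): φ is false.
  w3 (successors {w0, w5}): φ is false.
  w4 (successors {w0, w4, w5}): φ is false.
  w5 (successors {w3}): φ is false.
  w6 (successors ∅): φ is true.
For instance, at w3:
  At w3: □p requires p at every successor {w0, w5}.
    p fails at w0, so □p is false at w3.
Satisfying worlds: {w6}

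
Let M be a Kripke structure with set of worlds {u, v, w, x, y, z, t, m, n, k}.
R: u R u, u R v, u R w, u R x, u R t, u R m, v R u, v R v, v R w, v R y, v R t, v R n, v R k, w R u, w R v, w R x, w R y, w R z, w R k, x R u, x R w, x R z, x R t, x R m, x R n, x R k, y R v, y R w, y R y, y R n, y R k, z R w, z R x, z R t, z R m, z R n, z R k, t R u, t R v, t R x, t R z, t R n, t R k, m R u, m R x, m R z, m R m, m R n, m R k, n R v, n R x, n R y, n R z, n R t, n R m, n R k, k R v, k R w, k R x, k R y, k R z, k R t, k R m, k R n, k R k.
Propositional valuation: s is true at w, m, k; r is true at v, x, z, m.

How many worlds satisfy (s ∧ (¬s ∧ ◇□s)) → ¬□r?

10

Let φ = (s ∧ (¬s ∧ ◇□s)) → ¬□r. Evaluate φ at each world:
  u (successors {u, v, w, x, t, m}): φ is true.
  v (successors {u, v, w, y, t, n, k}): φ is true.
  w (successors {u, v, x, y, z, k}): φ is true.
  x (successors {u, w, z, t, m, n, k}): φ is true.
  y (successors {v, w, y, n, k}): φ is true.
  z (successors {w, x, t, m, n, k}): φ is true.
  t (successors {u, v, x, z, n, k}): φ is true.
  m (successors {u, x, z, m, n, k}): φ is true.
  n (successors {v, x, y, z, t, m, k}): φ is true.
  k (successors {v, w, x, y, z, t, m, n, k}): φ is true.
For instance, at u:
  At u: s ∧ (¬s ∧ ◇□s) is false, ¬□r is true, so (s ∧ (¬s ∧ ◇□s)) → ¬□r is true.
    At u: s is false, ¬s ∧ ◇□s is false, so s ∧ (¬s ∧ ◇□s) is false.
      At u: ¬s is true, ◇□s is false, so ¬s ∧ ◇□s is false.
    At u: □r is false, so ¬□r is true.
      At u: □r requires r at every successor {u, v, w, x, t, m}.
        r fails at u, so □r is false at u.
Satisfying worlds: {u, v, w, x, y, z, t, m, n, k}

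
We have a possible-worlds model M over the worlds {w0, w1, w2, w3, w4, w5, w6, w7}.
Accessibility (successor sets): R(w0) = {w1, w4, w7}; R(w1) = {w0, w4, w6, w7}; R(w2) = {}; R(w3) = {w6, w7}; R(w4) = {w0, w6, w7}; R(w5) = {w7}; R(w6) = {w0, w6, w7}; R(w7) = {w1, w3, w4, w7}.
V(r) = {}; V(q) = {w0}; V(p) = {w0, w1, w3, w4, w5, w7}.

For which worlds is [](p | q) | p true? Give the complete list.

Let φ = [](p | q) | p. Evaluate φ at each world:
  w0 (successors {w1, w4, w7}): φ is true.
  w1 (successors {w0, w4, w6, w7}): φ is true.
  w2 (successors ∅): φ is true.
  w3 (successors {w6, w7}): φ is true.
  w4 (successors {w0, w6, w7}): φ is true.
  w5 (successors {w7}): φ is true.
  w6 (successors {w0, w6, w7}): φ is false.
  w7 (successors {w1, w3, w4, w7}): φ is true.
For instance, at w5:
  At w5: [](p | q) is true, p is true, so [](p | q) | p is true.
    At w5: [](p | q) requires p | q at every successor {w7}.
      At w7: p | q is true.
    So [](p | q) is true at w5.
Satisfying worlds: {w0, w1, w2, w3, w4, w5, w7}

w0, w1, w2, w3, w4, w5, w7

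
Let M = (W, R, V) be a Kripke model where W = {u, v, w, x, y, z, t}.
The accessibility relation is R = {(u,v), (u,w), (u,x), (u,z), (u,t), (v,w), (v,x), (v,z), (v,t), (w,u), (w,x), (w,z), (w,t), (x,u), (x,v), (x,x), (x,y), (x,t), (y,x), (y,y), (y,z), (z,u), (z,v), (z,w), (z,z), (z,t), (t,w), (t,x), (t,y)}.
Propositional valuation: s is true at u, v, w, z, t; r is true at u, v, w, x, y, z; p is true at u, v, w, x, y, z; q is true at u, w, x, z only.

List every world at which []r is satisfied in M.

y, t

Let φ = []r. Evaluate φ at each world:
  u (successors {v, w, x, z, t}): φ is false.
  v (successors {w, x, z, t}): φ is false.
  w (successors {u, x, z, t}): φ is false.
  x (successors {u, v, x, y, t}): φ is false.
  y (successors {x, y, z}): φ is true.
  z (successors {u, v, w, z, t}): φ is false.
  t (successors {w, x, y}): φ is true.
For instance, at v:
  At v: []r requires r at every successor {w, x, z, t}.
    r fails at t, so []r is false at v.
Satisfying worlds: {y, t}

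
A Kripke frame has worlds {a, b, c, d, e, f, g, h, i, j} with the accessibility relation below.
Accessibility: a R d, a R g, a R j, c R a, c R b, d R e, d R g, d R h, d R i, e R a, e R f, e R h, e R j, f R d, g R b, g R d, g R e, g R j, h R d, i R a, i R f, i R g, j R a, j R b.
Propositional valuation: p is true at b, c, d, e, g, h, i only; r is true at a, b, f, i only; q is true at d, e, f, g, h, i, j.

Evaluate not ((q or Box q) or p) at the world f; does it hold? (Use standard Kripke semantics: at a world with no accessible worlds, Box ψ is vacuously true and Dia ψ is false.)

No

At f: (q or Box q) or p is true, so not ((q or Box q) or p) is false.
  At f: q or Box q is true, p is false, so (q or Box q) or p is true.
    At f: q is true, Box q is true, so q or Box q is true.
      At f: Box q requires q at every successor {d}.
        At d: q is true.
      So Box q is true at f.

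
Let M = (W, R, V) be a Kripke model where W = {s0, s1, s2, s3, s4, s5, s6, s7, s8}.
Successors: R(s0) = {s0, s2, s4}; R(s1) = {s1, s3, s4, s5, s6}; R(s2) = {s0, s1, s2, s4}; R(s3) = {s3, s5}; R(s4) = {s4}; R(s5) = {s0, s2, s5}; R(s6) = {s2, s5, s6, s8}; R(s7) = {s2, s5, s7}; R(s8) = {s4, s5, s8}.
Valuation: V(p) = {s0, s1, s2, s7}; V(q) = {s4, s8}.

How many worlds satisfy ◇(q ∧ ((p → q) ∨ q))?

Recall that ◇ψ holds at a world iff ψ holds at some accessible world.
Let φ = ◇(q ∧ ((p → q) ∨ q)). Evaluate φ at each world:
  s0 (successors {s0, s2, s4}): φ is true.
  s1 (successors {s1, s3, s4, s5, s6}): φ is true.
  s2 (successors {s0, s1, s2, s4}): φ is true.
  s3 (successors {s3, s5}): φ is false.
  s4 (successors {s4}): φ is true.
  s5 (successors {s0, s2, s5}): φ is false.
  s6 (successors {s2, s5, s6, s8}): φ is true.
  s7 (successors {s2, s5, s7}): φ is false.
  s8 (successors {s4, s5, s8}): φ is true.
For instance, at s3:
  At s3: ◇(q ∧ ((p → q) ∨ q)) requires q ∧ ((p → q) ∨ q) at some successor in {s3, s5}.
    At s3: q ∧ ((p → q) ∨ q) is false.
    At s5: q ∧ ((p → q) ∨ q) is false.
  So ◇(q ∧ ((p → q) ∨ q)) is false at s3.
Satisfying worlds: {s0, s1, s2, s4, s6, s8}

6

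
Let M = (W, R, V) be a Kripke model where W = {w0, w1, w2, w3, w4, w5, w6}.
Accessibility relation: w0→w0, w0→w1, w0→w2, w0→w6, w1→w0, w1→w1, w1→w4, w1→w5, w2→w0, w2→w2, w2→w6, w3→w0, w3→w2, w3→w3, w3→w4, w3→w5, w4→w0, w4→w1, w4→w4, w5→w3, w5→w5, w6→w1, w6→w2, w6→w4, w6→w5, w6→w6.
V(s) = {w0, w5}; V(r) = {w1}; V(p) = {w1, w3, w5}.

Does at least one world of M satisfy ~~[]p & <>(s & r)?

No

Recall that []ψ holds at a world iff ψ holds at every accessible world, and <>ψ holds iff ψ holds at some accessible world.
Let φ = ~~[]p & <>(s & r). Evaluate φ at each world:
  w0 (successors {w0, w1, w2, w6}): φ is false.
  w1 (successors {w0, w1, w4, w5}): φ is false.
  w2 (successors {w0, w2, w6}): φ is false.
  w3 (successors {w0, w2, w3, w4, w5}): φ is false.
  w4 (successors {w0, w1, w4}): φ is false.
  w5 (successors {w3, w5}): φ is false.
  w6 (successors {w1, w2, w4, w5, w6}): φ is false.
For instance, at w4:
  At w4: ~~[]p is false, <>(s & r) is false, so ~~[]p & <>(s & r) is false.
    At w4: ~[]p is true, so ~~[]p is false.
      At w4: []p is false, so ~[]p is true.
    At w4: <>(s & r) requires s & r at some successor in {w0, w1, w4}.
      At w0: s & r is false.
      At w1: s & r is false.
      At w4: s & r is false.
    So <>(s & r) is false at w4.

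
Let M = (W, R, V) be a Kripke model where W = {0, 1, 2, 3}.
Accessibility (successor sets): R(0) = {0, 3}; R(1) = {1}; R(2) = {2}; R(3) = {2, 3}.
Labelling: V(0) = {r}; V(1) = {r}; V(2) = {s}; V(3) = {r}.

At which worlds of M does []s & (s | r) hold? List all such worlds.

2

Let φ = []s & (s | r). Evaluate φ at each world:
  0 (successors {0, 3}): φ is false.
  1 (successors {1}): φ is false.
  2 (successors {2}): φ is true.
  3 (successors {2, 3}): φ is false.
For instance, at 2:
  At 2: []s is true, s | r is true, so []s & (s | r) is true.
    At 2: []s requires s at every successor {2}.
      At 2: s is true.
    So []s is true at 2.
Satisfying worlds: {2}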